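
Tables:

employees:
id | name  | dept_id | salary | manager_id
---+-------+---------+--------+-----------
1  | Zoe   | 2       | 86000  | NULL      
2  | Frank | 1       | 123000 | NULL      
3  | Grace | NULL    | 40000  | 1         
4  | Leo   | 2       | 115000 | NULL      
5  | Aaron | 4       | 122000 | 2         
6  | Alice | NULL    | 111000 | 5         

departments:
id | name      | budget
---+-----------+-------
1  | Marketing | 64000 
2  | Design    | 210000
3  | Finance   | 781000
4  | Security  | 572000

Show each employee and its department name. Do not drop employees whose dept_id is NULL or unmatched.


LEFT JOIN keeps every row from employees (the left table); where dept_id has no match in departments, the department columns become NULL. Walk through each employee:
  - employee 1 (Zoe): dept_id=2 -> matches Design
  - employee 2 (Frank): dept_id=1 -> matches Marketing
  - employee 3 (Grace): dept_id=NULL, no match -> kept with NULL
  - employee 4 (Leo): dept_id=2 -> matches Design
  - employee 5 (Aaron): dept_id=4 -> matches Security
  - employee 6 (Alice): dept_id=NULL, no match -> kept with NULL
All 6 rows appear; 2 have NULL department.

SQL:
SELECT a.name, b.name AS department
FROM employees a
LEFT JOIN departments b ON a.dept_id = b.id

Result:
name  | department
------+-----------
Zoe   | Design    
Frank | Marketing 
Grace | NULL      
Leo   | Design    
Aaron | Security  
Alice | NULL      


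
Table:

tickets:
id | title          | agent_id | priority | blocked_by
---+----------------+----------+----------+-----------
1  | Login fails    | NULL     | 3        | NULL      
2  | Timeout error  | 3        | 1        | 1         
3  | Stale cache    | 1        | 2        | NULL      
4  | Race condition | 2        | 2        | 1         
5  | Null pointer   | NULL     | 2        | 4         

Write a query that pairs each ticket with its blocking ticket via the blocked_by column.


This is a self-join: tickets is joined to a second copy of itself, matching each row's blocked_by to another row's id. Use LEFT JOIN so rows with blocked_by=NULL are kept.
  - ticket 1 (Login fails): blocked_by=NULL -> NULL
  - ticket 2 (Timeout error): blocked_by=1 -> Login fails
  - ticket 3 (Stale cache): blocked_by=NULL -> NULL
  - ticket 4 (Race condition): blocked_by=1 -> Login fails
  - ticket 5 (Null pointer): blocked_by=4 -> Race condition

SQL:
SELECT a.title AS item, b.title AS blocked_by
FROM tickets a
LEFT JOIN tickets b ON a.blocked_by = b.id

Result:
item           | blocked_by    
---------------+---------------
Login fails    | NULL          
Timeout error  | Login fails   
Stale cache    | NULL          
Race condition | Login fails   
Null pointer   | Race condition


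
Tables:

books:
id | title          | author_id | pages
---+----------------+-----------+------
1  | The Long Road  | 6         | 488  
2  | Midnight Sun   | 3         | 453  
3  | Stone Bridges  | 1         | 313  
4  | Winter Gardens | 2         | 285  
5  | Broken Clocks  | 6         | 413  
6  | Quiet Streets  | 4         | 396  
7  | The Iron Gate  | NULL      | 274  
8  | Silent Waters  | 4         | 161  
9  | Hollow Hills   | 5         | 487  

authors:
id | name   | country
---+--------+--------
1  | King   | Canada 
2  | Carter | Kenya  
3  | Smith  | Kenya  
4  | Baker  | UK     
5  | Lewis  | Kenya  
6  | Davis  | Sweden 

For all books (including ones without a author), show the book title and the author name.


LEFT JOIN keeps every row from books (the left table); where author_id has no match in authors, the author columns become NULL. Walk through each book:
  - book 1 (The Long Road): author_id=6 -> matches Davis
  - book 2 (Midnight Sun): author_id=3 -> matches Smith
  - book 3 (Stone Bridges): author_id=1 -> matches King
  - book 4 (Winter Gardens): author_id=2 -> matches Carter
  - book 5 (Broken Clocks): author_id=6 -> matches Davis
  - book 6 (Quiet Streets): author_id=4 -> matches Baker
  - book 7 (The Iron Gate): author_id=NULL, no match -> kept with NULL
  - book 8 (Silent Waters): author_id=4 -> matches Baker
  - book 9 (Hollow Hills): author_id=5 -> matches Lewis
All 9 rows appear; 1 has NULL author.

SQL:
SELECT a.title, b.name AS author
FROM books a
LEFT JOIN authors b ON a.author_id = b.id

Result:
title          | author
---------------+-------
The Long Road  | Davis 
Midnight Sun   | Smith 
Stone Bridges  | King  
Winter Gardens | Carter
Broken Clocks  | Davis 
Quiet Streets  | Baker 
The Iron Gate  | NULL  
Silent Waters  | Baker 
Hollow Hills   | Lewis 


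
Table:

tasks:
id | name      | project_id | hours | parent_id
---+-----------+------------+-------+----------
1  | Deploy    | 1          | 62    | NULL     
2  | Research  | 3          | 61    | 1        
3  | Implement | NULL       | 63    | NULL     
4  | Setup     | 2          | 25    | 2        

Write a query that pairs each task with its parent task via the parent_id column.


This is a self-join: tasks is joined to a second copy of itself, matching each row's parent_id to another row's id. Use LEFT JOIN so rows with parent_id=NULL are kept.
  - task 1 (Deploy): parent_id=NULL -> NULL
  - task 2 (Research): parent_id=1 -> Deploy
  - task 3 (Implement): parent_id=NULL -> NULL
  - task 4 (Setup): parent_id=2 -> Research

SQL:
SELECT a.name AS item, b.name AS parent
FROM tasks a
LEFT JOIN tasks b ON a.parent_id = b.id

Result:
item      | parent  
----------+---------
Deploy    | NULL    
Research  | Deploy  
Implement | NULL    
Setup     | Research


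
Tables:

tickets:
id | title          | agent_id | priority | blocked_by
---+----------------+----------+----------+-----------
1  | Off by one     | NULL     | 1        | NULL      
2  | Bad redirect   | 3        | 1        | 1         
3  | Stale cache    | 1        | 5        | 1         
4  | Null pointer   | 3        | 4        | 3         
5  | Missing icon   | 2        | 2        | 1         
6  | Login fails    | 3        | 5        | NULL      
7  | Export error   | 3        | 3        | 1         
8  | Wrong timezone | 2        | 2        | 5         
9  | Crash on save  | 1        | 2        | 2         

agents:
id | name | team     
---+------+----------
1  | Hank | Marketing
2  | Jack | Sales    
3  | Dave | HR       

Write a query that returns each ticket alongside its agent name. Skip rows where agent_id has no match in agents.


INNER JOIN keeps only tickets rows whose agent_id matches an id in agents. Walk through each ticket:
  - ticket 1 (Off by one): agent_id=NULL, no match -> dropped
  - ticket 2 (Bad redirect): agent_id=3 -> matches Dave
  - ticket 3 (Stale cache): agent_id=1 -> matches Hank
  - ticket 4 (Null pointer): agent_id=3 -> matches Dave
  - ticket 5 (Missing icon): agent_id=2 -> matches Jack
  - ticket 6 (Login fails): agent_id=3 -> matches Dave
  - ticket 7 (Export error): agent_id=3 -> matches Dave
  - ticket 8 (Wrong timezone): agent_id=2 -> matches Jack
  - ticket 9 (Crash on save): agent_id=1 -> matches Hank
So 1 of 9 rows is dropped.

SQL:
SELECT a.title, b.name AS agent
FROM tickets a
INNER JOIN agents b ON a.agent_id = b.id

Result:
title          | agent
---------------+------
Bad redirect   | Dave 
Stale cache    | Hank 
Null pointer   | Dave 
Missing icon   | Jack 
Login fails    | Dave 
Export error   | Dave 
Wrong timezone | Jack 
Crash on save  | Hank 


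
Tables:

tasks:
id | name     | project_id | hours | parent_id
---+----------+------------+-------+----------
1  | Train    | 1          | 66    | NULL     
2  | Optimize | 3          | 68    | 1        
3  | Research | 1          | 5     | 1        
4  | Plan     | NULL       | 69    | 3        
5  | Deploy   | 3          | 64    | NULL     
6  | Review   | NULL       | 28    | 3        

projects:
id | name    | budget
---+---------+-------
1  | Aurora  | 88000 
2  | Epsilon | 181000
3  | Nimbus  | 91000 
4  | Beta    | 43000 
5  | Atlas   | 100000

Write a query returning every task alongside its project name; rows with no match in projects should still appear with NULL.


LEFT JOIN keeps every row from tasks (the left table); where project_id has no match in projects, the project columns become NULL. Walk through each task:
  - task 1 (Train): project_id=1 -> matches Aurora
  - task 2 (Optimize): project_id=3 -> matches Nimbus
  - task 3 (Research): project_id=1 -> matches Aurora
  - task 4 (Plan): project_id=NULL, no match -> kept with NULL
  - task 5 (Deploy): project_id=3 -> matches Nimbus
  - task 6 (Review): project_id=NULL, no match -> kept with NULL
All 6 rows appear; 2 have NULL project.

SQL:
SELECT a.name, b.name AS project
FROM tasks a
LEFT JOIN projects b ON a.project_id = b.id

Result:
name     | project
---------+--------
Train    | Aurora 
Optimize | Nimbus 
Research | Aurora 
Plan     | NULL   
Deploy   | Nimbus 
Review   | NULL   


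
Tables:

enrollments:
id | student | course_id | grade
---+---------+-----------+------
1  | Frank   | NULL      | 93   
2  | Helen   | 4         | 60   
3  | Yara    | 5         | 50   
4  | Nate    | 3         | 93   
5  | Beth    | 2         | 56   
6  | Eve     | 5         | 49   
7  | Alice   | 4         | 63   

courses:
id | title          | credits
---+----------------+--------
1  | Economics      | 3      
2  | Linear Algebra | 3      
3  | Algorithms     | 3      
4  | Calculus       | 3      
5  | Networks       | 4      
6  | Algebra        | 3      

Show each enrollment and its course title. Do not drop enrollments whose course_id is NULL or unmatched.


LEFT JOIN keeps every row from enrollments (the left table); where course_id has no match in courses, the course columns become NULL. Walk through each enrollment:
  - enrollment 1 (Frank): course_id=NULL, no match -> kept with NULL
  - enrollment 2 (Helen): course_id=4 -> matches Calculus
  - enrollment 3 (Yara): course_id=5 -> matches Networks
  - enrollment 4 (Nate): course_id=3 -> matches Algorithms
  - enrollment 5 (Beth): course_id=2 -> matches Linear Algebra
  - enrollment 6 (Eve): course_id=5 -> matches Networks
  - enrollment 7 (Alice): course_id=4 -> matches Calculus
All 7 rows appear; 1 has NULL course.

SQL:
SELECT a.student, b.title AS course
FROM enrollments a
LEFT JOIN courses b ON a.course_id = b.id

Result:
student | course        
--------+---------------
Frank   | NULL          
Helen   | Calculus      
Yara    | Networks      
Nate    | Algorithms    
Beth    | Linear Algebra
Eve     | Networks      
Alice   | Calculus      


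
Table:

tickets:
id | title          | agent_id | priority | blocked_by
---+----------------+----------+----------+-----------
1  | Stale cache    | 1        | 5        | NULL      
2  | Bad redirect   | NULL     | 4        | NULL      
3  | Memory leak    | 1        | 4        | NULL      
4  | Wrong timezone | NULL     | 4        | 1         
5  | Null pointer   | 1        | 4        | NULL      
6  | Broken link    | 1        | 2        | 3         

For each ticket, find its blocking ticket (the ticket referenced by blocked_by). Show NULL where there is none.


This is a self-join: tickets is joined to a second copy of itself, matching each row's blocked_by to another row's id. Use LEFT JOIN so rows with blocked_by=NULL are kept.
  - ticket 1 (Stale cache): blocked_by=NULL -> NULL
  - ticket 2 (Bad redirect): blocked_by=NULL -> NULL
  - ticket 3 (Memory leak): blocked_by=NULL -> NULL
  - ticket 4 (Wrong timezone): blocked_by=1 -> Stale cache
  - ticket 5 (Null pointer): blocked_by=NULL -> NULL
  - ticket 6 (Broken link): blocked_by=3 -> Memory leak

SQL:
SELECT a.title AS item, b.title AS blocked_by
FROM tickets a
LEFT JOIN tickets b ON a.blocked_by = b.id

Result:
item           | blocked_by 
---------------+------------
Stale cache    | NULL       
Bad redirect   | NULL       
Memory leak    | NULL       
Wrong timezone | Stale cache
Null pointer   | NULL       
Broken link    | Memory leak


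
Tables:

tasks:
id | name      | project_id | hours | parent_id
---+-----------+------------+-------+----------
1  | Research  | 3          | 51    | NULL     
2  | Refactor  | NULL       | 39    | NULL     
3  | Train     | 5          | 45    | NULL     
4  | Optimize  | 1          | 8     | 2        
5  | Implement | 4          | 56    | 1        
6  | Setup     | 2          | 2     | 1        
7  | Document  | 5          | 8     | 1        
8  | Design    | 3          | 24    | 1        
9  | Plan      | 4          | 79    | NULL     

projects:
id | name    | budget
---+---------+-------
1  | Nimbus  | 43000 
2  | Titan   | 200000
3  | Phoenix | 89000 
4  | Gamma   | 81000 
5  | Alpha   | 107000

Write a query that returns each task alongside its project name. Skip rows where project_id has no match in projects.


INNER JOIN keeps only tasks rows whose project_id matches an id in projects. Walk through each task:
  - task 1 (Research): project_id=3 -> matches Phoenix
  - task 2 (Refactor): project_id=NULL, no match -> dropped
  - task 3 (Train): project_id=5 -> matches Alpha
  - task 4 (Optimize): project_id=1 -> matches Nimbus
  - task 5 (Implement): project_id=4 -> matches Gamma
  - task 6 (Setup): project_id=2 -> matches Titan
  - task 7 (Document): project_id=5 -> matches Alpha
  - task 8 (Design): project_id=3 -> matches Phoenix
  - task 9 (Plan): project_id=4 -> matches Gamma
So 1 of 9 rows is dropped.

SQL:
SELECT a.name, b.name AS project
FROM tasks a
INNER JOIN projects b ON a.project_id = b.id

Result:
name      | project
----------+--------
Research  | Phoenix
Train     | Alpha  
Optimize  | Nimbus 
Implement | Gamma  
Setup     | Titan  
Document  | Alpha  
Design    | Phoenix
Plan      | Gamma  


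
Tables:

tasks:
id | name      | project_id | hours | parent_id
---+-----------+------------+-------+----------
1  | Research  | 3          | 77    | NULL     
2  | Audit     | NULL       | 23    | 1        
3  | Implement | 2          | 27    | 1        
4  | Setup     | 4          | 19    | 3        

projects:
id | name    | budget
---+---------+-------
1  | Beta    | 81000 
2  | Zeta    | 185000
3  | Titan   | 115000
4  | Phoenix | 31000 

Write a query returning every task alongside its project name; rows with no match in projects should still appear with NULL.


LEFT JOIN keeps every row from tasks (the left table); where project_id has no match in projects, the project columns become NULL. Walk through each task:
  - task 1 (Research): project_id=3 -> matches Titan
  - task 2 (Audit): project_id=NULL, no match -> kept with NULL
  - task 3 (Implement): project_id=2 -> matches Zeta
  - task 4 (Setup): project_id=4 -> matches Phoenix
All 4 rows appear; 1 has NULL project.

SQL:
SELECT a.name, b.name AS project
FROM tasks a
LEFT JOIN projects b ON a.project_id = b.id

Result:
name      | project
----------+--------
Research  | Titan  
Audit     | NULL   
Implement | Zeta   
Setup     | Phoenix


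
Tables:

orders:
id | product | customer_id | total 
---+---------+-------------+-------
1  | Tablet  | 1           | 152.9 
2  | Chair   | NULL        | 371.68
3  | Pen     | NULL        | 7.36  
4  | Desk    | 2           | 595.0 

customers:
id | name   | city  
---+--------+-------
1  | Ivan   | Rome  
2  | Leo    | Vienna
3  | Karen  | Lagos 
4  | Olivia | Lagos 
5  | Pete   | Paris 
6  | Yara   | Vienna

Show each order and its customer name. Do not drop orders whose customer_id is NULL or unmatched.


LEFT JOIN keeps every row from orders (the left table); where customer_id has no match in customers, the customer columns become NULL. Walk through each order:
  - order 1 (Tablet): customer_id=1 -> matches Ivan
  - order 2 (Chair): customer_id=NULL, no match -> kept with NULL
  - order 3 (Pen): customer_id=NULL, no match -> kept with NULL
  - order 4 (Desk): customer_id=2 -> matches Leo
All 4 rows appear; 2 have NULL customer.

SQL:
SELECT a.product, b.name AS customer
FROM orders a
LEFT JOIN customers b ON a.customer_id = b.id

Result:
product | customer
--------+---------
Tablet  | Ivan    
Chair   | NULL    
Pen     | NULL    
Desk    | Leo     


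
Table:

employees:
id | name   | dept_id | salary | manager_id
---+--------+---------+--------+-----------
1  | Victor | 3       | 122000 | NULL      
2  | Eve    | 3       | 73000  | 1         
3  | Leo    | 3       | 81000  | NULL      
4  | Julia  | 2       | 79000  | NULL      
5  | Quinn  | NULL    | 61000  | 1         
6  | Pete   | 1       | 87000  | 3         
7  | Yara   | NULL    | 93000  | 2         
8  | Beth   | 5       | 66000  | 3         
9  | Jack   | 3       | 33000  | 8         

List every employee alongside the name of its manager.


This is a self-join: employees is joined to a second copy of itself, matching each row's manager_id to another row's id. Use LEFT JOIN so rows with manager_id=NULL are kept.
  - employee 1 (Victor): manager_id=NULL -> NULL
  - employee 2 (Eve): manager_id=1 -> Victor
  - employee 3 (Leo): manager_id=NULL -> NULL
  - employee 4 (Julia): manager_id=NULL -> NULL
  - employee 5 (Quinn): manager_id=1 -> Victor
  - employee 6 (Pete): manager_id=3 -> Leo
  - employee 7 (Yara): manager_id=2 -> Eve
  - employee 8 (Beth): manager_id=3 -> Leo
  - employee 9 (Jack): manager_id=8 -> Beth

SQL:
SELECT a.name AS item, b.name AS manager
FROM employees a
LEFT JOIN employees b ON a.manager_id = b.id

Result:
item   | manager
-------+--------
Victor | NULL   
Eve    | Victor 
Leo    | NULL   
Julia  | NULL   
Quinn  | Victor 
Pete   | Leo    
Yara   | Eve    
Beth   | Leo    
Jack   | Beth   


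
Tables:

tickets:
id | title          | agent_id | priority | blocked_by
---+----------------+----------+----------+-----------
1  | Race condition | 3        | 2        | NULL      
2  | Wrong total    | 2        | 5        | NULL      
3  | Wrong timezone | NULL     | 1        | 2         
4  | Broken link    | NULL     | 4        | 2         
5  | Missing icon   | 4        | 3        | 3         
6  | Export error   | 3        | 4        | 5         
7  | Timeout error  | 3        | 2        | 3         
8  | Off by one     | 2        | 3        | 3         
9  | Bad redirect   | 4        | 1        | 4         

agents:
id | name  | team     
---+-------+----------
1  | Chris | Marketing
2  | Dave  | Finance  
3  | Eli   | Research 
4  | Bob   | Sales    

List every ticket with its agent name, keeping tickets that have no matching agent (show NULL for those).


LEFT JOIN keeps every row from tickets (the left table); where agent_id has no match in agents, the agent columns become NULL. Walk through each ticket:
  - ticket 1 (Race condition): agent_id=3 -> matches Eli
  - ticket 2 (Wrong total): agent_id=2 -> matches Dave
  - ticket 3 (Wrong timezone): agent_id=NULL, no match -> kept with NULL
  - ticket 4 (Broken link): agent_id=NULL, no match -> kept with NULL
  - ticket 5 (Missing icon): agent_id=4 -> matches Bob
  - ticket 6 (Export error): agent_id=3 -> matches Eli
  - ticket 7 (Timeout error): agent_id=3 -> matches Eli
  - ticket 8 (Off by one): agent_id=2 -> matches Dave
  - ticket 9 (Bad redirect): agent_id=4 -> matches Bob
All 9 rows appear; 2 have NULL agent.

SQL:
SELECT a.title, b.name AS agent
FROM tickets a
LEFT JOIN agents b ON a.agent_id = b.id

Result:
title          | agent
---------------+------
Race condition | Eli  
Wrong total    | Dave 
Wrong timezone | NULL 
Broken link    | NULL 
Missing icon   | Bob  
Export error   | Eli  
Timeout error  | Eli  
Off by one     | Dave 
Bad redirect   | Bob  


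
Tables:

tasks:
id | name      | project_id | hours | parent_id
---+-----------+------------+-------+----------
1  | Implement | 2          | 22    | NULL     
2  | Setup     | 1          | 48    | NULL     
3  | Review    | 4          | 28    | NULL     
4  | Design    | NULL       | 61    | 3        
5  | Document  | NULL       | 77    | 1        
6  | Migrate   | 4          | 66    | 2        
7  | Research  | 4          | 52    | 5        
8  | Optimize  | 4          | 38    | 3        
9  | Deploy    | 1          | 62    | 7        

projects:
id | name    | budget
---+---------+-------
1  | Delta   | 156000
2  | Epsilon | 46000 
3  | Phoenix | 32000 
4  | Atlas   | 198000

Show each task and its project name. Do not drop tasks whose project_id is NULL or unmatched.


LEFT JOIN keeps every row from tasks (the left table); where project_id has no match in projects, the project columns become NULL. Walk through each task:
  - task 1 (Implement): project_id=2 -> matches Epsilon
  - task 2 (Setup): project_id=1 -> matches Delta
  - task 3 (Review): project_id=4 -> matches Atlas
  - task 4 (Design): project_id=NULL, no match -> kept with NULL
  - task 5 (Document): project_id=NULL, no match -> kept with NULL
  - task 6 (Migrate): project_id=4 -> matches Atlas
  - task 7 (Research): project_id=4 -> matches Atlas
  - task 8 (Optimize): project_id=4 -> matches Atlas
  - task 9 (Deploy): project_id=1 -> matches Delta
All 9 rows appear; 2 have NULL project.

SQL:
SELECT a.name, b.name AS project
FROM tasks a
LEFT JOIN projects b ON a.project_id = b.id

Result:
name      | project
----------+--------
Implement | Epsilon
Setup     | Delta  
Review    | Atlas  
Design    | NULL   
Document  | NULL   
Migrate   | Atlas  
Research  | Atlas  
Optimize  | Atlas  
Deploy    | Delta  


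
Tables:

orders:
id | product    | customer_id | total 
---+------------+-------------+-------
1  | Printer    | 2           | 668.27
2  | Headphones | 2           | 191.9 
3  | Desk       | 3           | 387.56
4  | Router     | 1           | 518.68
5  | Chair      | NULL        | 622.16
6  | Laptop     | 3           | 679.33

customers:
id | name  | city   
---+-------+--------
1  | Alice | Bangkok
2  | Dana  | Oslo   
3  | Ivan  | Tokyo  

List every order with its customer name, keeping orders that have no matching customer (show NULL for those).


LEFT JOIN keeps every row from orders (the left table); where customer_id has no match in customers, the customer columns become NULL. Walk through each order:
  - order 1 (Printer): customer_id=2 -> matches Dana
  - order 2 (Headphones): customer_id=2 -> matches Dana
  - order 3 (Desk): customer_id=3 -> matches Ivan
  - order 4 (Router): customer_id=1 -> matches Alice
  - order 5 (Chair): customer_id=NULL, no match -> kept with NULL
  - order 6 (Laptop): customer_id=3 -> matches Ivan
All 6 rows appear; 1 has NULL customer.

SQL:
SELECT a.product, b.name AS customer
FROM orders a
LEFT JOIN customers b ON a.customer_id = b.id

Result:
product    | customer
-----------+---------
Printer    | Dana    
Headphones | Dana    
Desk       | Ivan    
Router     | Alice   
Chair      | NULL    
Laptop     | Ivan    


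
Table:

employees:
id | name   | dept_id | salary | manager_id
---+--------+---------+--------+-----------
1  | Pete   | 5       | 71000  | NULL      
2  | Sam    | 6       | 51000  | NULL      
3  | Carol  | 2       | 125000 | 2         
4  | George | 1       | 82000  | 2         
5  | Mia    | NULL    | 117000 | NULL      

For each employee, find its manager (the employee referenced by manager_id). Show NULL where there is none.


This is a self-join: employees is joined to a second copy of itself, matching each row's manager_id to another row's id. Use LEFT JOIN so rows with manager_id=NULL are kept.
  - employee 1 (Pete): manager_id=NULL -> NULL
  - employee 2 (Sam): manager_id=NULL -> NULL
  - employee 3 (Carol): manager_id=2 -> Sam
  - employee 4 (George): manager_id=2 -> Sam
  - employee 5 (Mia): manager_id=NULL -> NULL

SQL:
SELECT a.name AS item, b.name AS manager
FROM employees a
LEFT JOIN employees b ON a.manager_id = b.id

Result:
item   | manager
-------+--------
Pete   | NULL   
Sam    | NULL   
Carol  | Sam    
George | Sam    
Mia    | NULL   


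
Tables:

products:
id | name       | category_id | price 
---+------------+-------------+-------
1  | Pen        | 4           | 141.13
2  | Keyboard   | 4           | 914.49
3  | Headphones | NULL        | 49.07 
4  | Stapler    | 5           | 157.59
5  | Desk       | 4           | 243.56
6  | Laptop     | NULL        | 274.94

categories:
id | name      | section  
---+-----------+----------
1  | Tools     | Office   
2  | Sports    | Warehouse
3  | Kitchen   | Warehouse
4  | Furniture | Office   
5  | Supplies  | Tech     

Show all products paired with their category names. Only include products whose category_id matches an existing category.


INNER JOIN keeps only products rows whose category_id matches an id in categories. Walk through each product:
  - product 1 (Pen): category_id=4 -> matches Furniture
  - product 2 (Keyboard): category_id=4 -> matches Furniture
  - product 3 (Headphones): category_id=NULL, no match -> dropped
  - product 4 (Stapler): category_id=5 -> matches Supplies
  - product 5 (Desk): category_id=4 -> matches Furniture
  - product 6 (Laptop): category_id=NULL, no match -> dropped
So 2 of 6 rows are dropped.

SQL:
SELECT a.name, b.name AS category
FROM products a
INNER JOIN categories b ON a.category_id = b.id

Result:
name     | category 
---------+----------
Pen      | Furniture
Keyboard | Furniture
Stapler  | Supplies 
Desk     | Furniture


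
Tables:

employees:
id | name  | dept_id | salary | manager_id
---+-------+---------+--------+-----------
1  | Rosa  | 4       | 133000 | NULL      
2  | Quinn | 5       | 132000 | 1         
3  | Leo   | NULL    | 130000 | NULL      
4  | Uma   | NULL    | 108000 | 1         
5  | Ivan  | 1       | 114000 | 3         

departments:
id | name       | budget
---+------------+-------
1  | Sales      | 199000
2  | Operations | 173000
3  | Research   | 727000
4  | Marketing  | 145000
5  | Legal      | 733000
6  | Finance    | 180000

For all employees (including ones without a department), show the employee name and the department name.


LEFT JOIN keeps every row from employees (the left table); where dept_id has no match in departments, the department columns become NULL. Walk through each employee:
  - employee 1 (Rosa): dept_id=4 -> matches Marketing
  - employee 2 (Quinn): dept_id=5 -> matches Legal
  - employee 3 (Leo): dept_id=NULL, no match -> kept with NULL
  - employee 4 (Uma): dept_id=NULL, no match -> kept with NULL
  - employee 5 (Ivan): dept_id=1 -> matches Sales
All 5 rows appear; 2 have NULL department.

SQL:
SELECT a.name, b.name AS department
FROM employees a
LEFT JOIN departments b ON a.dept_id = b.id

Result:
name  | department
------+-----------
Rosa  | Marketing 
Quinn | Legal     
Leo   | NULL      
Uma   | NULL      
Ivan  | Sales     


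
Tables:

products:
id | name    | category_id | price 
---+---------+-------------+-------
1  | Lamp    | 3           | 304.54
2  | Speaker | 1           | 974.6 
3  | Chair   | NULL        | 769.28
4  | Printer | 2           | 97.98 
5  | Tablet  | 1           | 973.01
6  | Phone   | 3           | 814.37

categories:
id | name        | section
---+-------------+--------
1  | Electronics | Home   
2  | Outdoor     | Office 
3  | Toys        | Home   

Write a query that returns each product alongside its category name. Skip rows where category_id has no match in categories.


INNER JOIN keeps only products rows whose category_id matches an id in categories. Walk through each product:
  - product 1 (Lamp): category_id=3 -> matches Toys
  - product 2 (Speaker): category_id=1 -> matches Electronics
  - product 3 (Chair): category_id=NULL, no match -> dropped
  - product 4 (Printer): category_id=2 -> matches Outdoor
  - product 5 (Tablet): category_id=1 -> matches Electronics
  - product 6 (Phone): category_id=3 -> matches Toys
So 1 of 6 rows is dropped.

SQL:
SELECT a.name, b.name AS category
FROM products a
INNER JOIN categories b ON a.category_id = b.id

Result:
name    | category   
--------+------------
Lamp    | Toys       
Speaker | Electronics
Printer | Outdoor    
Tablet  | Electronics
Phone   | Toys       


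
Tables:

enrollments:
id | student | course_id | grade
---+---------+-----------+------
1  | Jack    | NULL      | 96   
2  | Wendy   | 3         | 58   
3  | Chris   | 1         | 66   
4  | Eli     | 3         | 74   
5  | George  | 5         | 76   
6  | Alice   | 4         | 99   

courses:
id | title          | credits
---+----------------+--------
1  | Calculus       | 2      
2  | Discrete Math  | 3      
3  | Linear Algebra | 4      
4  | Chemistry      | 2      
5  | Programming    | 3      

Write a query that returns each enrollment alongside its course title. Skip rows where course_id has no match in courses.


INNER JOIN keeps only enrollments rows whose course_id matches an id in courses. Walk through each enrollment:
  - enrollment 1 (Jack): course_id=NULL, no match -> dropped
  - enrollment 2 (Wendy): course_id=3 -> matches Linear Algebra
  - enrollment 3 (Chris): course_id=1 -> matches Calculus
  - enrollment 4 (Eli): course_id=3 -> matches Linear Algebra
  - enrollment 5 (George): course_id=5 -> matches Programming
  - enrollment 6 (Alice): course_id=4 -> matches Chemistry
So 1 of 6 rows is dropped.

SQL:
SELECT a.student, b.title AS course
FROM enrollments a
INNER JOIN courses b ON a.course_id = b.id

Result:
student | course        
--------+---------------
Wendy   | Linear Algebra
Chris   | Calculus      
Eli     | Linear Algebra
George  | Programming   
Alice   | Chemistry     


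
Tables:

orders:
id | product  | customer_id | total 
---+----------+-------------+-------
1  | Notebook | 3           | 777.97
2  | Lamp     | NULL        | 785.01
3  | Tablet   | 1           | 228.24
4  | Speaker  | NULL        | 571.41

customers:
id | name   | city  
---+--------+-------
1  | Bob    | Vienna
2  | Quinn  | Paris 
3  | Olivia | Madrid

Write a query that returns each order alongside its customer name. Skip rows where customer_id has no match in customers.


INNER JOIN keeps only orders rows whose customer_id matches an id in customers. Walk through each order:
  - order 1 (Notebook): customer_id=3 -> matches Olivia
  - order 2 (Lamp): customer_id=NULL, no match -> dropped
  - order 3 (Tablet): customer_id=1 -> matches Bob
  - order 4 (Speaker): customer_id=NULL, no match -> dropped
So 2 of 4 rows are dropped.

SQL:
SELECT a.product, b.name AS customer
FROM orders a
INNER JOIN customers b ON a.customer_id = b.id

Result:
product  | customer
---------+---------
Notebook | Olivia  
Tablet   | Bob     


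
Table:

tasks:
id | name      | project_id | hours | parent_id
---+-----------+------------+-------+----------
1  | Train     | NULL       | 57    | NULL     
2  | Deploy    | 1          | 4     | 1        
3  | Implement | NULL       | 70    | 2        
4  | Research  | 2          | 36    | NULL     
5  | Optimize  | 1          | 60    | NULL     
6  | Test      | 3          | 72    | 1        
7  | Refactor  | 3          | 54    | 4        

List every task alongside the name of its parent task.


This is a self-join: tasks is joined to a second copy of itself, matching each row's parent_id to another row's id. Use LEFT JOIN so rows with parent_id=NULL are kept.
  - task 1 (Train): parent_id=NULL -> NULL
  - task 2 (Deploy): parent_id=1 -> Train
  - task 3 (Implement): parent_id=2 -> Deploy
  - task 4 (Research): parent_id=NULL -> NULL
  - task 5 (Optimize): parent_id=NULL -> NULL
  - task 6 (Test): parent_id=1 -> Train
  - task 7 (Refactor): parent_id=4 -> Research

SQL:
SELECT a.name AS item, b.name AS parent
FROM tasks a
LEFT JOIN tasks b ON a.parent_id = b.id

Result:
item      | parent  
----------+---------
Train     | NULL    
Deploy    | Train   
Implement | Deploy  
Research  | NULL    
Optimize  | NULL    
Test      | Train   
Refactor  | Research


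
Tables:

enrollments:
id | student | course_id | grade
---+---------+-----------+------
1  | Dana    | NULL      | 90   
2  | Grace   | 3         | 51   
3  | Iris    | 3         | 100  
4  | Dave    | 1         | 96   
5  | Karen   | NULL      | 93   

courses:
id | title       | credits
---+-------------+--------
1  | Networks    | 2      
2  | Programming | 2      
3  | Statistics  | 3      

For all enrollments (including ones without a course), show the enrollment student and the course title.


LEFT JOIN keeps every row from enrollments (the left table); where course_id has no match in courses, the course columns become NULL. Walk through each enrollment:
  - enrollment 1 (Dana): course_id=NULL, no match -> kept with NULL
  - enrollment 2 (Grace): course_id=3 -> matches Statistics
  - enrollment 3 (Iris): course_id=3 -> matches Statistics
  - enrollment 4 (Dave): course_id=1 -> matches Networks
  - enrollment 5 (Karen): course_id=NULL, no match -> kept with NULL
All 5 rows appear; 2 have NULL course.

SQL:
SELECT a.student, b.title AS course
FROM enrollments a
LEFT JOIN courses b ON a.course_id = b.id

Result:
student | course    
--------+-----------
Dana    | NULL      
Grace   | Statistics
Iris    | Statistics
Dave    | Networks  
Karen   | NULL      


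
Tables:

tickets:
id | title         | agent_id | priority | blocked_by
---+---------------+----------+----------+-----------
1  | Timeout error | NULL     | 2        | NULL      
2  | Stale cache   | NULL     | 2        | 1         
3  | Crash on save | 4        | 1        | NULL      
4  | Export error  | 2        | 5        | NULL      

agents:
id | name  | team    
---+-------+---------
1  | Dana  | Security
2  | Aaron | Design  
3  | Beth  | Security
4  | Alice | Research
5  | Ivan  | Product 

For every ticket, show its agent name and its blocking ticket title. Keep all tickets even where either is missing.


Two LEFT JOINs from the same base table tickets: one to agents via agent_id, one to tickets itself via blocked_by. Both are LEFT so every ticket is preserved.
Match against agents:
  - ticket 1 (Timeout error): agent_id=NULL, no match -> kept with NULL
  - ticket 2 (Stale cache): agent_id=NULL, no match -> kept with NULL
  - ticket 3 (Crash on save): agent_id=4 -> matches Alice
  - ticket 4 (Export error): agent_id=2 -> matches Aaron
Match against tickets (self):
  - ticket 1 (Timeout error): blocked_by=NULL -> NULL
  - ticket 2 (Stale cache): blocked_by=1 -> Timeout error
  - ticket 3 (Crash on save): blocked_by=NULL -> NULL
  - ticket 4 (Export error): blocked_by=NULL -> NULL

SQL:
SELECT a.title, b.name AS agent, c.title AS blocked_by
FROM tickets a
LEFT JOIN agents b ON a.agent_id = b.id
LEFT JOIN tickets c ON a.blocked_by = c.id

Result:
title         | agent | blocked_by   
--------------+-------+--------------
Timeout error | NULL  | NULL         
Stale cache   | NULL  | Timeout error
Crash on save | Alice | NULL         
Export error  | Aaron | NULL         


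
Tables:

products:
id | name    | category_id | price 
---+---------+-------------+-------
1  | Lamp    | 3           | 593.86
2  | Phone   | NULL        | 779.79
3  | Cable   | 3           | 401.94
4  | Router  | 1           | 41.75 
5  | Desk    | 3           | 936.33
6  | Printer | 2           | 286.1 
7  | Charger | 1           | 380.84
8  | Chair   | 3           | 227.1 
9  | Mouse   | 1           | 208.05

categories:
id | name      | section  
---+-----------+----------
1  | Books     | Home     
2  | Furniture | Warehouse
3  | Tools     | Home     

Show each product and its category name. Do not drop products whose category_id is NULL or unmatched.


LEFT JOIN keeps every row from products (the left table); where category_id has no match in categories, the category columns become NULL. Walk through each product:
  - product 1 (Lamp): category_id=3 -> matches Tools
  - product 2 (Phone): category_id=NULL, no match -> kept with NULL
  - product 3 (Cable): category_id=3 -> matches Tools
  - product 4 (Router): category_id=1 -> matches Books
  - product 5 (Desk): category_id=3 -> matches Tools
  - product 6 (Printer): category_id=2 -> matches Furniture
  - product 7 (Charger): category_id=1 -> matches Books
  - product 8 (Chair): category_id=3 -> matches Tools
  - product 9 (Mouse): category_id=1 -> matches Books
All 9 rows appear; 1 has NULL category.

SQL:
SELECT a.name, b.name AS category
FROM products a
LEFT JOIN categories b ON a.category_id = b.id

Result:
name    | category 
--------+----------
Lamp    | Tools    
Phone   | NULL     
Cable   | Tools    
Router  | Books    
Desk    | Tools    
Printer | Furniture
Charger | Books    
Chair   | Tools    
Mouse   | Books    


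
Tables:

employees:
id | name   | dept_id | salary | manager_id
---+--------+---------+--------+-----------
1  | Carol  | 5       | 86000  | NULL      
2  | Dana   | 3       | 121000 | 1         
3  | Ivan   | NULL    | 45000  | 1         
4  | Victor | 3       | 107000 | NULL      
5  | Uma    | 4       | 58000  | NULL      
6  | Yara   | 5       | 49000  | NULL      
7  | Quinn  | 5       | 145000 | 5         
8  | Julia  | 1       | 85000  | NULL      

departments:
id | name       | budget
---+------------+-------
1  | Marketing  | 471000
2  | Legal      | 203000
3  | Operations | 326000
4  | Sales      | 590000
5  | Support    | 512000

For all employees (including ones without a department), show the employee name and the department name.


LEFT JOIN keeps every row from employees (the left table); where dept_id has no match in departments, the department columns become NULL. Walk through each employee:
  - employee 1 (Carol): dept_id=5 -> matches Support
  - employee 2 (Dana): dept_id=3 -> matches Operations
  - employee 3 (Ivan): dept_id=NULL, no match -> kept with NULL
  - employee 4 (Victor): dept_id=3 -> matches Operations
  - employee 5 (Uma): dept_id=4 -> matches Sales
  - employee 6 (Yara): dept_id=5 -> matches Support
  - employee 7 (Quinn): dept_id=5 -> matches Support
  - employee 8 (Julia): dept_id=1 -> matches Marketing
All 8 rows appear; 1 has NULL department.

SQL:
SELECT a.name, b.name AS department
FROM employees a
LEFT JOIN departments b ON a.dept_id = b.id

Result:
name   | department
-------+-----------
Carol  | Support   
Dana   | Operations
Ivan   | NULL      
Victor | Operations
Uma    | Sales     
Yara   | Support   
Quinn  | Support   
Julia  | Marketing 


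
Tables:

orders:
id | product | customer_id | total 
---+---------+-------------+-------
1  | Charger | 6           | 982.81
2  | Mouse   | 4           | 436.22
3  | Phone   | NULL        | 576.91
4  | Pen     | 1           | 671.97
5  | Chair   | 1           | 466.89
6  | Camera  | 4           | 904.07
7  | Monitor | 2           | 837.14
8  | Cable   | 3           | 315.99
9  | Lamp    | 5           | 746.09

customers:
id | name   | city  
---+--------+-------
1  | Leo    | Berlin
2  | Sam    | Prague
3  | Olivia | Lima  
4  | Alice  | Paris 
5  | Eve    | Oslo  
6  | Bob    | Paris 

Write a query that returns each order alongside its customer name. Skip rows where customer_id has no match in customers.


INNER JOIN keeps only orders rows whose customer_id matches an id in customers. Walk through each order:
  - order 1 (Charger): customer_id=6 -> matches Bob
  - order 2 (Mouse): customer_id=4 -> matches Alice
  - order 3 (Phone): customer_id=NULL, no match -> dropped
  - order 4 (Pen): customer_id=1 -> matches Leo
  - order 5 (Chair): customer_id=1 -> matches Leo
  - order 6 (Camera): customer_id=4 -> matches Alice
  - order 7 (Monitor): customer_id=2 -> matches Sam
  - order 8 (Cable): customer_id=3 -> matches Olivia
  - order 9 (Lamp): customer_id=5 -> matches Eve
So 1 of 9 rows is dropped.

SQL:
SELECT a.product, b.name AS customer
FROM orders a
INNER JOIN customers b ON a.customer_id = b.id

Result:
product | customer
--------+---------
Charger | Bob     
Mouse   | Alice   
Pen     | Leo     
Chair   | Leo     
Camera  | Alice   
Monitor | Sam     
Cable   | Olivia  
Lamp    | Eve     


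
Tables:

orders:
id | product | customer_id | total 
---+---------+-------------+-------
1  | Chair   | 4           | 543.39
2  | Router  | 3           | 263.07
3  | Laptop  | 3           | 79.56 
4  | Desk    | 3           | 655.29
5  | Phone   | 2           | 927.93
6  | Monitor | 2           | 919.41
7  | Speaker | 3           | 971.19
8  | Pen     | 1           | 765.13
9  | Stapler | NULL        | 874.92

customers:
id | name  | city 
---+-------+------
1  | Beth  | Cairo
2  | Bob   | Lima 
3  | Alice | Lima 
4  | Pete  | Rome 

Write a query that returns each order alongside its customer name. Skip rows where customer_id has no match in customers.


INNER JOIN keeps only orders rows whose customer_id matches an id in customers. Walk through each order:
  - order 1 (Chair): customer_id=4 -> matches Pete
  - order 2 (Router): customer_id=3 -> matches Alice
  - order 3 (Laptop): customer_id=3 -> matches Alice
  - order 4 (Desk): customer_id=3 -> matches Alice
  - order 5 (Phone): customer_id=2 -> matches Bob
  - order 6 (Monitor): customer_id=2 -> matches Bob
  - order 7 (Speaker): customer_id=3 -> matches Alice
  - order 8 (Pen): customer_id=1 -> matches Beth
  - order 9 (Stapler): customer_id=NULL, no match -> dropped
So 1 of 9 rows is dropped.

SQL:
SELECT a.product, b.name AS customer
FROM orders a
INNER JOIN customers b ON a.customer_id = b.id

Result:
product | customer
--------+---------
Chair   | Pete    
Router  | Alice   
Laptop  | Alice   
Desk    | Alice   
Phone   | Bob     
Monitor | Bob     
Speaker | Alice   
Pen     | Beth    
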